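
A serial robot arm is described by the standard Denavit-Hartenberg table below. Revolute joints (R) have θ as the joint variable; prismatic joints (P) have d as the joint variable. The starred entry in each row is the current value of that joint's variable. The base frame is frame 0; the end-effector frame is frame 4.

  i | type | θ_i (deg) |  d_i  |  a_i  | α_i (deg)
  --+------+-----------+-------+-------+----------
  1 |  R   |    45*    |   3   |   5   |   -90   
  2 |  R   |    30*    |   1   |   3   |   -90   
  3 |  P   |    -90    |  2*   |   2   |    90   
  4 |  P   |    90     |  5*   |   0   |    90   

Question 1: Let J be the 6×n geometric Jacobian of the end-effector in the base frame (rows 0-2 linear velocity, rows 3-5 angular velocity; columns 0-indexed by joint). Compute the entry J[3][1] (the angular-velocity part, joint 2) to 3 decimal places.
-0.707

axis z_1 = (-0.7071,0.7071,0.0000); lever o_n−o_1 = (-4.0532,0.1895,-0.7321)
cross product → J_v[:, 1] = (-0.5176,-0.5176,2.7321)
J_ω[:, 1] = z_1
entry J[3][1] = -0.7071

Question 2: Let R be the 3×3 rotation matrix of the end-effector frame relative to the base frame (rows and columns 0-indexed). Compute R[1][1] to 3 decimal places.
-0.612

End-effector y-axis (col 1 of R) = (-0.6124,-0.6124,0.5000)
R[1][1] = -0.6124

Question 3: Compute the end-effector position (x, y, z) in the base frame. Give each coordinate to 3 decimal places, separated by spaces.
-0.518 3.725 2.268

after link 1: o_1 = (3.5355, 3.5355, 3.0000)
after link 2: o_2 = (4.6655, 6.0798, 1.5000)
after link 3: o_3 = (2.5442, 6.7869, -0.2321)
after link 4: o_4 = (-0.5176, 3.7250, 2.2679)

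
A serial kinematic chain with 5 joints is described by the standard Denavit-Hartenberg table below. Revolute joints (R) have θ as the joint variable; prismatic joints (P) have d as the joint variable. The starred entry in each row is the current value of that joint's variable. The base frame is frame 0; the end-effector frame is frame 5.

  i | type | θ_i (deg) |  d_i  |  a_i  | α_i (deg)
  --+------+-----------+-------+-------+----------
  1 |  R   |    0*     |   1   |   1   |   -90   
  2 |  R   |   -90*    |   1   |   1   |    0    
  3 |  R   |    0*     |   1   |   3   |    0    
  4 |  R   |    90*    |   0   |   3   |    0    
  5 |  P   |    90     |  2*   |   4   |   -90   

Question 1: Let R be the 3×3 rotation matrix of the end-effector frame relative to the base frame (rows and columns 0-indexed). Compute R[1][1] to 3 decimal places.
End-effector y-axis (col 1 of R) = (-0.0000,-1.0000,-0.0000)
R[1][1] = -1.0000

-1.000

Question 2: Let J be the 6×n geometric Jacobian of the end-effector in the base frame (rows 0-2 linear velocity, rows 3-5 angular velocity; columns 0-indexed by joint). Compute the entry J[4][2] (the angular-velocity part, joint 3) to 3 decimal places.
1.000

axis z_2 = (0.0000,1.0000,0.0000); lever o_n−o_2 = (3.0000,3.0000,-1.0000)
cross product → J_v[:, 2] = (-1.0000,0.0000,-3.0000)
J_ω[:, 2] = z_2
entry J[4][2] = 1.0000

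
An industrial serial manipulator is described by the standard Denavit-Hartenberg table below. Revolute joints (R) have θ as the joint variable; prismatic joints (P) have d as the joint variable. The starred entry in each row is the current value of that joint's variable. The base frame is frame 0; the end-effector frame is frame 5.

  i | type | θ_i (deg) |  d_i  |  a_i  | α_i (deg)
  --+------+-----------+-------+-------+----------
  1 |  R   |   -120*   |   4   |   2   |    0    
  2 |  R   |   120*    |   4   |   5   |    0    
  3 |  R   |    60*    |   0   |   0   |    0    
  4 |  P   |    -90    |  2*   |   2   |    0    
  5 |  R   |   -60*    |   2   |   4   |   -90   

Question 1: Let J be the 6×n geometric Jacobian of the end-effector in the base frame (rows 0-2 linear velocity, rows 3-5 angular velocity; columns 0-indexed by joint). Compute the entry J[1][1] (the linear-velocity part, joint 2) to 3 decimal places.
6.732

axis z_1 = (0.0000,0.0000,1.0000); lever o_n−o_1 = (6.7321,-5.0000,8.0000)
cross product → J_v[:, 1] = (5.0000,6.7321,-0.0000)
J_ω[:, 1] = z_1
entry J[1][1] = 6.7321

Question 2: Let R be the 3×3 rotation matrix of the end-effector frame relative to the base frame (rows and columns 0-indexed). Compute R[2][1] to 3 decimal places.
-1.000

End-effector y-axis (col 1 of R) = (0.0000,0.0000,-1.0000)
R[2][1] = -1.0000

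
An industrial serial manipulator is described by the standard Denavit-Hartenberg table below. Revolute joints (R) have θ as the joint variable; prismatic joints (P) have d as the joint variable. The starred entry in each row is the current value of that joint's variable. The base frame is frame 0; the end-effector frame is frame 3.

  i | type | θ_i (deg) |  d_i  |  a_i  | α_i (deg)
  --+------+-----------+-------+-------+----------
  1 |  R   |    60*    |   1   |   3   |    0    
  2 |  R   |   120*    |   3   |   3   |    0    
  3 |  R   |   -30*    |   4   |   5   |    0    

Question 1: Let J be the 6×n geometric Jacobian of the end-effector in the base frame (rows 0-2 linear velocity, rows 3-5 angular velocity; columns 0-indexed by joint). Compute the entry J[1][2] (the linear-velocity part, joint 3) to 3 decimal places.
axis z_2 = (0.0000,0.0000,1.0000); lever o_n−o_2 = (-4.3301,2.5000,4.0000)
cross product → J_v[:, 2] = (-2.5000,-4.3301,0.0000)
J_ω[:, 2] = z_2
entry J[1][2] = -4.3301

-4.330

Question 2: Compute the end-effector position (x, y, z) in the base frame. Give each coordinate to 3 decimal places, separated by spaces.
-5.830 5.098 8.000

after link 1: o_1 = (1.5000, 2.5981, 1.0000)
after link 2: o_2 = (-1.5000, 2.5981, 4.0000)
after link 3: o_3 = (-5.8301, 5.0981, 8.0000)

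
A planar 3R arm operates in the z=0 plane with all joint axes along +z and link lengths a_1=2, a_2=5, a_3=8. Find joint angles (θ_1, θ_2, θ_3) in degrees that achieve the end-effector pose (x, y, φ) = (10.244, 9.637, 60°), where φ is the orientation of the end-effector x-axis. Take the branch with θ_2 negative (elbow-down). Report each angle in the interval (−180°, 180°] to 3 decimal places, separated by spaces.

wrist centre = target − a_3·(cos φ, sin φ) = (6.2440, 2.7088)
cos θ_2 = (46.3251−2²−5²)/(2·2·5) = 0.8663; θ_2 = -29.9736° (elbow-down)
β = atan2(2.7088,6.2440) = 23.4524°; ψ = atan2(-2.4980,6.3313) = -21.5317°
θ_1 = β − ψ = 44.9840°
θ_3 = φ − θ_1 − θ_2 = 44.9895° (wrapped to (-180°,180°])

44.984 -29.974 44.990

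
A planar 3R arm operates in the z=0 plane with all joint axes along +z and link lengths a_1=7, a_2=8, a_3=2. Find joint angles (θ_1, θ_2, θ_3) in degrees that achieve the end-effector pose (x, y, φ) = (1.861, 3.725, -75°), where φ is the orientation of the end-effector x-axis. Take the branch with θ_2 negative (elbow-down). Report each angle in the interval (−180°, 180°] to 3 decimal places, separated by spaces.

153.284 -135.000 -93.284

wrist centre = target − a_3·(cos φ, sin φ) = (1.3434, 5.6569)
cos θ_2 = (33.8046−7²−8²)/(2·7·8) = -0.7071; θ_2 = -134.9996° (elbow-down)
β = atan2(5.6569,1.3434) = 76.6411°; ψ = atan2(-5.6569,1.3432) = -76.6429°
θ_1 = β − ψ = 153.2840°
θ_3 = φ − θ_1 − θ_2 = -93.2844° (wrapped to (-180°,180°])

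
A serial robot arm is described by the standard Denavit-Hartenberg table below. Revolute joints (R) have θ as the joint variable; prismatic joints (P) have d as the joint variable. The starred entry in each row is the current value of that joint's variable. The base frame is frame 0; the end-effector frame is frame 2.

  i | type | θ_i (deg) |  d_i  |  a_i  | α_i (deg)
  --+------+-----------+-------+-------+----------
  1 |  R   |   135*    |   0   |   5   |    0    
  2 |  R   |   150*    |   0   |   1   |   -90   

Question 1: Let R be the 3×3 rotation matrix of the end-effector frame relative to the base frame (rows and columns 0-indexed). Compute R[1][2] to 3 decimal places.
End-effector z-axis (col 2 of R) = (0.9659,0.2588,0.0000)
R[1][2] = 0.2588

0.259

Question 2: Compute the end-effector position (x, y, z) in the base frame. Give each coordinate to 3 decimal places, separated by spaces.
-3.277 2.570 0.000

after link 1: o_1 = (-3.5355, 3.5355, 0.0000)
after link 2: o_2 = (-3.2767, 2.5696, 0.0000)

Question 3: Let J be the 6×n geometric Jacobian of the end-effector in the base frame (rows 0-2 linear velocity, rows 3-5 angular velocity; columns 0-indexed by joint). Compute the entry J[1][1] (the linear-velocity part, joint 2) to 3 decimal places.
axis z_1 = (0.0000,0.0000,1.0000); lever o_n−o_1 = (0.2588,-0.9659,0.0000)
cross product → J_v[:, 1] = (0.9659,0.2588,-0.0000)
J_ω[:, 1] = z_1
entry J[1][1] = 0.2588

0.259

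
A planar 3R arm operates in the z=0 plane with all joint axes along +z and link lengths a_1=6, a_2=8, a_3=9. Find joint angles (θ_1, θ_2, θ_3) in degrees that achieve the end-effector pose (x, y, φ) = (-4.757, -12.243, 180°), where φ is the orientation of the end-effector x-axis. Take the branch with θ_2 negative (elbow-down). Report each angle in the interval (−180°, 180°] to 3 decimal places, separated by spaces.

-45.005 -44.990 -90.005

wrist centre = target − a_3·(cos φ, sin φ) = (4.2430, -12.2430)
cos θ_2 = (167.8941−6²−8²)/(2·6·8) = 0.7072; θ_2 = -44.9900° (elbow-down)
β = atan2(-12.2430,4.2430) = -70.8855°; ψ = atan2(-5.6559,11.6578) = -25.8806°
θ_1 = β − ψ = -45.0049°
θ_3 = φ − θ_1 − θ_2 = -90.0051° (wrapped to (-180°,180°])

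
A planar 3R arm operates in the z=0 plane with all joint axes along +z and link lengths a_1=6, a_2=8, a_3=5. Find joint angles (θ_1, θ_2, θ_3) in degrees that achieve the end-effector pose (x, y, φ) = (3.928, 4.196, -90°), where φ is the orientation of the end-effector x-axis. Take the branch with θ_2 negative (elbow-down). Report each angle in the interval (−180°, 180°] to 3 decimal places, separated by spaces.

wrist centre = target − a_3·(cos φ, sin φ) = (3.9280, 9.1960)
cos θ_2 = (99.9956−6²−8²)/(2·6·8) = -0.0000; θ_2 = -90.0026° (elbow-down)
β = atan2(9.1960,3.9280) = 66.8706°; ψ = atan2(-8.0000,5.9996) = -53.1318°
θ_1 = β − ψ = 120.0024°
θ_3 = φ − θ_1 − θ_2 = -119.9998° (wrapped to (-180°,180°])

120.002 -90.003 -120.000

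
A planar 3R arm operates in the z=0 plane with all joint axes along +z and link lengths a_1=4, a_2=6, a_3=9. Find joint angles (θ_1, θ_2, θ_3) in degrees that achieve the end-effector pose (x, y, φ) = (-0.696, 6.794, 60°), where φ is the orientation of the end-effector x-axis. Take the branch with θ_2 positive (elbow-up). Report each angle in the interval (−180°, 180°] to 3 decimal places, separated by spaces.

wrist centre = target − a_3·(cos φ, sin φ) = (-5.1960, -1.0002)
cos θ_2 = (27.9989−4²−6²)/(2·4·6) = -0.5000; θ_2 = 120.0016° (elbow-up)
β = atan2(-1.0002,-5.1960) = -169.1039°; ψ = atan2(5.1961,0.9999) = 79.1079°
θ_1 = β − ψ = -248.2118°
θ_3 = φ − θ_1 − θ_2 = -171.7898° (wrapped to (-180°,180°])

111.788 120.002 -171.790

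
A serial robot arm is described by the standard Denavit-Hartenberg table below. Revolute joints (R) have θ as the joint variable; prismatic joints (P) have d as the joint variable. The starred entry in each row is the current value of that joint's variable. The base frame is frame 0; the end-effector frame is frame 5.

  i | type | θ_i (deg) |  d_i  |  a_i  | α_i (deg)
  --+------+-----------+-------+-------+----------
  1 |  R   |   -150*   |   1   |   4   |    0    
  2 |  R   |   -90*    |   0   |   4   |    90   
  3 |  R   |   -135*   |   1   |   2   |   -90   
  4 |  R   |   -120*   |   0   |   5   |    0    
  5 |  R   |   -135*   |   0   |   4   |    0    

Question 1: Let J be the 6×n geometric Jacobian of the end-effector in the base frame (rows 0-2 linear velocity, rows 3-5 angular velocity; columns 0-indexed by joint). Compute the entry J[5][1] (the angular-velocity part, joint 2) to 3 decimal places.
1.000

axis z_1 = (0.0000,0.0000,1.0000); lever o_n−o_1 = (-1.2728,5.1375,1.0856)
cross product → J_v[:, 1] = (-5.1375,-1.2728,0.0000)
J_ω[:, 1] = z_1
entry J[5][1] = 1.0000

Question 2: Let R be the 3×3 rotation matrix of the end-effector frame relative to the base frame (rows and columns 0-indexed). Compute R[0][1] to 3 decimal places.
End-effector y-axis (col 1 of R) = (-0.1174,0.7209,0.6830)
R[0][1] = -0.1174

-0.117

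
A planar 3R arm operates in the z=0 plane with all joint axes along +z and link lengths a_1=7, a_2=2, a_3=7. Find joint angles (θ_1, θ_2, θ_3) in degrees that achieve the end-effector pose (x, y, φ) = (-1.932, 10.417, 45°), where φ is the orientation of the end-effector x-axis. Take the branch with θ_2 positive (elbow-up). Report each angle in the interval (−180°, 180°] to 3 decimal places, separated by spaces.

135.002 29.998 -119.999

wrist centre = target − a_3·(cos φ, sin φ) = (-6.8817, 5.4673)
cos θ_2 = (77.2493−7²−2²)/(2·7·2) = 0.8660; θ_2 = 29.9976° (elbow-up)
β = atan2(5.4673,-6.8817) = 141.5344°; ψ = atan2(0.9999,8.7321) = 6.5326°
θ_1 = β − ψ = 135.0018°
θ_3 = φ − θ_1 − θ_2 = -119.9994° (wrapped to (-180°,180°])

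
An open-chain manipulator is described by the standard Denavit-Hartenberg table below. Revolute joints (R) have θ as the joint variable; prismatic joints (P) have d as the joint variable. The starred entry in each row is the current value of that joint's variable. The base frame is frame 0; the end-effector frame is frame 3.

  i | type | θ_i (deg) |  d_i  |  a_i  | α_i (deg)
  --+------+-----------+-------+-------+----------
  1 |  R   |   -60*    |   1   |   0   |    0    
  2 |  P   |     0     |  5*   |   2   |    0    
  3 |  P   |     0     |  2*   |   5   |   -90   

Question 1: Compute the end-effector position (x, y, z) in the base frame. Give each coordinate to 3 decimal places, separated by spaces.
after link 1: o_1 = (0.0000, 0.0000, 1.0000)
after link 2: o_2 = (1.0000, -1.7321, 6.0000)
after link 3: o_3 = (3.5000, -6.0622, 8.0000)

3.500 -6.062 8.000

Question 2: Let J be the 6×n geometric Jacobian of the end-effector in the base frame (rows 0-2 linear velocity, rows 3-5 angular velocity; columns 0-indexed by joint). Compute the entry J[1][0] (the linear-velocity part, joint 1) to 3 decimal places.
axis z_0 = ẑ; lever o_n−o_0 = (3.5000,-6.0622,8.0000)
cross product → J_v[:, 0] = (6.0622,3.5000,-0.0000)
J_ω[:, 0] = z_0
entry J[1][0] = 3.5000

3.500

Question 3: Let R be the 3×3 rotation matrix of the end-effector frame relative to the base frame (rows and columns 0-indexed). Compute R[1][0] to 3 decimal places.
-0.866

End-effector x-axis (col 0 of R) = (0.5000,-0.8660,0.0000)
R[1][0] = -0.8660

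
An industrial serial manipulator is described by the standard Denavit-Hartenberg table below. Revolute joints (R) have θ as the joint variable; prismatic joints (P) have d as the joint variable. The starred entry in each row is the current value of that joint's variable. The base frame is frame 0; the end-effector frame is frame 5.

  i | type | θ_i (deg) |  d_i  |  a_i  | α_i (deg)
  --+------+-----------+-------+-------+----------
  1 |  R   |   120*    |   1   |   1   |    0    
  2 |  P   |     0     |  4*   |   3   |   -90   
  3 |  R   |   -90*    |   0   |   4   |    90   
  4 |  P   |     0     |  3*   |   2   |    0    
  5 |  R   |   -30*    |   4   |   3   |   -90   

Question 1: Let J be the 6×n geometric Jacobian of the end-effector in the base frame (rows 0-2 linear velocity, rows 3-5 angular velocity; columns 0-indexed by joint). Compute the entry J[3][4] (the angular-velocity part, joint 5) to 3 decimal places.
0.500

axis z_4 = (0.5000,-0.8660,0.0000); lever o_n−o_4 = (3.2990,-2.7141,2.5981)
cross product → J_v[:, 4] = (-2.2500,-1.2990,1.5000)
J_ω[:, 4] = z_4
entry J[3][4] = 0.5000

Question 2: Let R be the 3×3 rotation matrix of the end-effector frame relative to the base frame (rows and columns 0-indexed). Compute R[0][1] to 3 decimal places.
-0.500

End-effector y-axis (col 1 of R) = (-0.5000,0.8660,-0.0000)
R[0][1] = -0.5000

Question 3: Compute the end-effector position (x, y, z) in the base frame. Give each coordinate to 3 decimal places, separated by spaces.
2.799 -1.848 13.598

after link 1: o_1 = (-0.5000, 0.8660, 1.0000)
after link 2: o_2 = (-2.0000, 3.4641, 5.0000)
after link 3: o_3 = (-2.0000, 3.4641, 9.0000)
after link 4: o_4 = (-0.5000, 0.8660, 11.0000)
after link 5: o_5 = (2.7990, -1.8481, 13.5981)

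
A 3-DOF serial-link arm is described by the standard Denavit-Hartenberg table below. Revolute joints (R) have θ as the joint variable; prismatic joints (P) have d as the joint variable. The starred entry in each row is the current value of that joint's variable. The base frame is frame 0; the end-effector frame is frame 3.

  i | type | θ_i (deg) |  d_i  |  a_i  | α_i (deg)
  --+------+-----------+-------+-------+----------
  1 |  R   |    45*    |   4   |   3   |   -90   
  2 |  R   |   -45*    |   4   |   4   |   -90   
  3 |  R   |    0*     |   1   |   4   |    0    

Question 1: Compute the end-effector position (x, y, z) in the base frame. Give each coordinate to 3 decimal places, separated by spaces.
after link 1: o_1 = (2.1213, 2.1213, 4.0000)
after link 2: o_2 = (1.2929, 6.9497, 6.8284)
after link 3: o_3 = (3.7929, 9.4497, 8.9497)

3.793 9.450 8.950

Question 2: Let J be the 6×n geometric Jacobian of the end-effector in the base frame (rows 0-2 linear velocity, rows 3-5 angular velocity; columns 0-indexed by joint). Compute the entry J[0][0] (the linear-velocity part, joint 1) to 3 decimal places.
-9.450

axis z_0 = ẑ; lever o_n−o_0 = (3.7929,9.4497,8.9497)
cross product → J_v[:, 0] = (-9.4497,3.7929,0.0000)
J_ω[:, 0] = z_0
entry J[0][0] = -9.4497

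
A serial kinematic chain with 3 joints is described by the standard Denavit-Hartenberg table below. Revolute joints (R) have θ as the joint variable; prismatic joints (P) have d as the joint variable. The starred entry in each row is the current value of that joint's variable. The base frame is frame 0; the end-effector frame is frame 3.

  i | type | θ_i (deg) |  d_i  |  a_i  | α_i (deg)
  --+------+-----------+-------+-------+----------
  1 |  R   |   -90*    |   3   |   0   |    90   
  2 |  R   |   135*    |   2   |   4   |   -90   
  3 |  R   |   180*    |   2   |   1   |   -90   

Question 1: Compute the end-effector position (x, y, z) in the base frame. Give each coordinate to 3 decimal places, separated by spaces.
after link 1: o_1 = (0.0000, 0.0000, 3.0000)
after link 2: o_2 = (-2.0000, 2.8284, 5.8284)
after link 3: o_3 = (-2.0000, 3.5355, 3.7071)

-2.000 3.536 3.707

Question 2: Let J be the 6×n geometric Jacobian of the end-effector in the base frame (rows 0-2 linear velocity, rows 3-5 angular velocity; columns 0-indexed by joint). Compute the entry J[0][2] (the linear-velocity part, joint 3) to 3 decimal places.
-1.000

axis z_2 = (-0.0000,0.7071,-0.7071); lever o_n−o_2 = (0.0000,0.7071,-2.1213)
cross product → J_v[:, 2] = (-1.0000,-0.0000,-0.0000)
J_ω[:, 2] = z_2
entry J[0][2] = -1.0000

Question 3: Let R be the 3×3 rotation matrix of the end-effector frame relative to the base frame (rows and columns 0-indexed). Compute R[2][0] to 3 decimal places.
End-effector x-axis (col 0 of R) = (0.0000,-0.7071,-0.7071)
R[2][0] = -0.7071

-0.707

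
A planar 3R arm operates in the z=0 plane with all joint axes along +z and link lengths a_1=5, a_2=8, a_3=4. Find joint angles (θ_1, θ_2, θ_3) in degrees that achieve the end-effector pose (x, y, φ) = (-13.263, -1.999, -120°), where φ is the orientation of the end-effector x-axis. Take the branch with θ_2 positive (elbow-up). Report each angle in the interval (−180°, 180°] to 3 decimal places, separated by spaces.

wrist centre = target − a_3·(cos φ, sin φ) = (-11.2630, 1.4651)
cos θ_2 = (129.0017−5²−8²)/(2·5·8) = 0.5000; θ_2 = 59.9986° (elbow-up)
β = atan2(1.4651,-11.2630) = 172.5885°; ψ = atan2(6.9281,9.0002) = 37.5882°
θ_1 = β − ψ = 135.0003°
θ_3 = φ − θ_1 − θ_2 = 45.0010° (wrapped to (-180°,180°])

135.000 59.999 45.001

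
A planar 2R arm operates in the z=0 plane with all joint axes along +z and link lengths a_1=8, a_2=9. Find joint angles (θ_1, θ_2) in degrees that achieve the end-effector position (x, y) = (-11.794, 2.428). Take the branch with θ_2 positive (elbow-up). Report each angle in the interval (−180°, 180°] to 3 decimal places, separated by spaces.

cos θ_2 = (144.9936−8²−9²)/(2·8·9) = -0.0000; θ_2 = 90.0025° (elbow-up)
β = atan2(2.4280,-11.7940) = 168.3672°; ψ = atan2(9.0000,7.9996) = 48.3679°
θ_1 = β − ψ = 119.9993°

119.999 90.003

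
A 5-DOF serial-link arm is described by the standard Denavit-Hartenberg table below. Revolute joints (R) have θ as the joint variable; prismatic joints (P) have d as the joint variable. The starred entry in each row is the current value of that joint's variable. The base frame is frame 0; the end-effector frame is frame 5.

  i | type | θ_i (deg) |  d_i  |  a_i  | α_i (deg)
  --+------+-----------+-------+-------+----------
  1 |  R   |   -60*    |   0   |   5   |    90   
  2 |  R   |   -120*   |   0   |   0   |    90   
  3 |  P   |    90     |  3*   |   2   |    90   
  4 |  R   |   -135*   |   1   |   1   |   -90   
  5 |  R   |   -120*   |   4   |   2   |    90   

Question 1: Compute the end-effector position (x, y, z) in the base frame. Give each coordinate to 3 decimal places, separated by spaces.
-2.439 -5.433 -2.280

after link 1: o_1 = (2.5000, -4.3301, 0.0000)
after link 2: o_2 = (2.5000, -4.3301, 0.0000)
after link 3: o_3 = (-0.5311, -3.0801, 1.5000)
after link 4: o_4 = (0.1375, -2.8239, 0.2804)
after link 5: o_5 = (-2.4388, -5.4326, -2.2802)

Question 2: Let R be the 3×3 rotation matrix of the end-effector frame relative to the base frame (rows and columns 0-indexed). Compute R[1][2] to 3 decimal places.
End-effector z-axis (col 2 of R) = (-0.6705,-0.0634,0.7392)
R[1][2] = -0.0634

-0.063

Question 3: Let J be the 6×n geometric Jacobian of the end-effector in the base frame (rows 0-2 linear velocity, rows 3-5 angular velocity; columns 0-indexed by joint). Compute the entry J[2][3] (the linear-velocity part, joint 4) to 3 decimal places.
axis z_3 = (-0.2500,0.4330,-0.8660); lever o_n−o_3 = (-1.9078,-2.3525,-3.7802)
cross product → J_v[:, 3] = (-3.6742,0.7071,1.4142)
J_ω[:, 3] = z_3
entry J[2][3] = 1.4142

1.414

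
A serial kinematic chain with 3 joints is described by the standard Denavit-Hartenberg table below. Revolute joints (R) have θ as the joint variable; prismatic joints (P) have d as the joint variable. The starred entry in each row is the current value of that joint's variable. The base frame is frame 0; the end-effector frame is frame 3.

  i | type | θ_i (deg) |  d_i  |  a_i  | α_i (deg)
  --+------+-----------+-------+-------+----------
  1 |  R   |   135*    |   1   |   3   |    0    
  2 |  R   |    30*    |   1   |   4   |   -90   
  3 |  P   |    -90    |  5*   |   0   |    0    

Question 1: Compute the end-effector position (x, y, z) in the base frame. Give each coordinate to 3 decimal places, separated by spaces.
-7.279 -1.673 2.000

after link 1: o_1 = (-2.1213, 2.1213, 1.0000)
after link 2: o_2 = (-5.9850, 3.1566, 2.0000)
after link 3: o_3 = (-7.2791, -1.6730, 2.0000)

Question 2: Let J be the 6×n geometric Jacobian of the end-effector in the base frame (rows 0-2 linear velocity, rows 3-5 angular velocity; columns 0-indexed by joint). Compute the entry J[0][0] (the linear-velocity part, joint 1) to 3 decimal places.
axis z_0 = ẑ; lever o_n−o_0 = (-7.2791,-1.6730,2.0000)
cross product → J_v[:, 0] = (1.6730,-7.2791,0.0000)
J_ω[:, 0] = z_0
entry J[0][0] = 1.6730

1.673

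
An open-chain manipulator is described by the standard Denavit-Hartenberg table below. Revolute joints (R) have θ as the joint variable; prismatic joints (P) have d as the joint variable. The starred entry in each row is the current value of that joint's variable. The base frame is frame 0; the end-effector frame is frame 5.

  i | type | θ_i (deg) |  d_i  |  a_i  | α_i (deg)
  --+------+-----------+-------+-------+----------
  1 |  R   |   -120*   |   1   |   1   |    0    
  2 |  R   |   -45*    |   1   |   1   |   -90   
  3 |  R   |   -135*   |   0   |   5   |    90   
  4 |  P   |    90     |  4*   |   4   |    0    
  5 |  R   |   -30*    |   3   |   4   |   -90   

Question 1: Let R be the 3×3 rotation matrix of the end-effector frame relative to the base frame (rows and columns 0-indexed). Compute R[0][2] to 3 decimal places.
End-effector z-axis (col 2 of R) = (-0.4621,-0.6415,-0.6124)
R[0][2] = -0.4621

-0.462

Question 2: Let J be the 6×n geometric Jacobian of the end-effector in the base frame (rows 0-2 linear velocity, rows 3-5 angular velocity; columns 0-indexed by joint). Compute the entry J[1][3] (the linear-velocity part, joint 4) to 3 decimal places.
prismatic axis z_3 = (0.6830,0.1830,-0.7071)
J_v[:, 3] = z_3; J_ω[:, 3] = (0,0,0)
entry J[1][3] = 0.1830

0.183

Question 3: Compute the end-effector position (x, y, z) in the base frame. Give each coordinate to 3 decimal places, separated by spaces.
after link 1: o_1 = (-0.5000, -0.8660, 1.0000)
after link 2: o_2 = (-1.4659, -1.1248, 2.0000)
after link 3: o_3 = (1.9491, -0.2098, 5.5355)
after link 4: o_4 = (5.7165, -3.3414, 2.7071)
after link 5: o_5 = (10.0281, -5.7724, 2.0000)

10.028 -5.772 2.000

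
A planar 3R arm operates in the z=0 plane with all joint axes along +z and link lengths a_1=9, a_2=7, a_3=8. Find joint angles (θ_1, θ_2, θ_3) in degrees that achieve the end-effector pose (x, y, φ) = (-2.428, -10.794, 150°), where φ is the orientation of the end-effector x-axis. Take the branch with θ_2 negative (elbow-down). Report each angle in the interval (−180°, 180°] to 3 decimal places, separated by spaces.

wrist centre = target − a_3·(cos φ, sin φ) = (4.5002, -14.7940)
cos θ_2 = (239.1143−9²−7²)/(2·9·7) = 0.8660; θ_2 = -30.0045° (elbow-down)
β = atan2(-14.7940,4.5002) = -73.0807°; ψ = atan2(-3.5005,15.0619) = -13.0836°
θ_1 = β − ψ = -59.9971°
θ_3 = φ − θ_1 − θ_2 = -119.9984° (wrapped to (-180°,180°])

-59.997 -30.004 -119.998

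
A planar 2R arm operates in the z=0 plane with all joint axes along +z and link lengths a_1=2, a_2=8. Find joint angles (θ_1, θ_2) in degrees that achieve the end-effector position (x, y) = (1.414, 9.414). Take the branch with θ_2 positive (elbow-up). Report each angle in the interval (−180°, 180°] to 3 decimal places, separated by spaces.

44.991 45.012

cos θ_2 = (90.6228−2²−8²)/(2·2·8) = 0.7070; θ_2 = 45.0117° (elbow-up)
β = atan2(9.4140,1.4140) = 81.4579°; ψ = atan2(5.6580,7.6557) = 36.4666°
θ_1 = β − ψ = 44.9913°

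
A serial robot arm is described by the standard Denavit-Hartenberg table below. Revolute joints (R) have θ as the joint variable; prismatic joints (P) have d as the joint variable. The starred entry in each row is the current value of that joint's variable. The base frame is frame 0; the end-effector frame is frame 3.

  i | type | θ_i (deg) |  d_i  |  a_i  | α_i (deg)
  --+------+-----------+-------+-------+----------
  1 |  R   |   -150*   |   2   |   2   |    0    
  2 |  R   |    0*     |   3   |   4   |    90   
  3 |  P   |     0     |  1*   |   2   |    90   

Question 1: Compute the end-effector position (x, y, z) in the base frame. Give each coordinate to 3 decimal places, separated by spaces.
-7.428 -3.134 5.000

after link 1: o_1 = (-1.7321, -1.0000, 2.0000)
after link 2: o_2 = (-5.1962, -3.0000, 5.0000)
after link 3: o_3 = (-7.4282, -3.1340, 5.0000)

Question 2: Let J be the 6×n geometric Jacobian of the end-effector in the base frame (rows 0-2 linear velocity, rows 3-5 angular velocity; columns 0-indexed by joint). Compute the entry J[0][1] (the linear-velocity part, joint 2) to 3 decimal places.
axis z_1 = (0.0000,0.0000,1.0000); lever o_n−o_1 = (-5.6962,-2.1340,3.0000)
cross product → J_v[:, 1] = (2.1340,-5.6962,0.0000)
J_ω[:, 1] = z_1
entry J[0][1] = 2.1340

2.134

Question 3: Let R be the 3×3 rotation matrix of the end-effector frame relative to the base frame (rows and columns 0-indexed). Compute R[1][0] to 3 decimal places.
End-effector x-axis (col 0 of R) = (-0.8660,-0.5000,0.0000)
R[1][0] = -0.5000

-0.500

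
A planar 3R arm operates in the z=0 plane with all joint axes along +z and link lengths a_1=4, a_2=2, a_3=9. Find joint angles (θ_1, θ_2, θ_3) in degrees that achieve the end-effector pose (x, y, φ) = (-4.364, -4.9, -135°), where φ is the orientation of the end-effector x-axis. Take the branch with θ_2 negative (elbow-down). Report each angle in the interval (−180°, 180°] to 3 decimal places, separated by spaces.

59.996 -150.004 -44.992

wrist centre = target − a_3·(cos φ, sin φ) = (2.0000, 1.4640)
cos θ_2 = (6.1430−4²−2²)/(2·4·2) = -0.8661; θ_2 = -150.0041° (elbow-down)
β = atan2(1.4640,2.0000) = 36.2039°; ψ = atan2(-0.9999,2.2679) = -23.7920°
θ_1 = β − ψ = 59.9960°
θ_3 = φ − θ_1 − θ_2 = -44.9919° (wrapped to (-180°,180°])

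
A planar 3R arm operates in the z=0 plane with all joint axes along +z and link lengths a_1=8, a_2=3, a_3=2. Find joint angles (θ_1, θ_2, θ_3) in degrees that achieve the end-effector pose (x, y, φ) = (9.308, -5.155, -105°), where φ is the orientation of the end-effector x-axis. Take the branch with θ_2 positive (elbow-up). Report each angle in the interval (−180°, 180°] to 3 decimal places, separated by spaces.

-30.002 45.016 -120.013

wrist centre = target − a_3·(cos φ, sin φ) = (9.8256, -3.2231)
cos θ_2 = (106.9318−8²−3²)/(2·8·3) = 0.7069; θ_2 = 45.0157° (elbow-up)
β = atan2(-3.2231,9.8256) = -18.1613°; ψ = atan2(2.1219,10.1207) = 11.8410°
θ_1 = β − ψ = -30.0023°
θ_3 = φ − θ_1 − θ_2 = -120.0133° (wrapped to (-180°,180°])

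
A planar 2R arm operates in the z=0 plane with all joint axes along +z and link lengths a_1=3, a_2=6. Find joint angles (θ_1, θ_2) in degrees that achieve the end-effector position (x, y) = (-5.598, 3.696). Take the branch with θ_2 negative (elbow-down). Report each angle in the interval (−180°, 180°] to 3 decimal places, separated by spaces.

-149.997 -90.003

cos θ_2 = (44.9980−3²−6²)/(2·3·6) = -0.0001; θ_2 = -90.0032° (elbow-down)
β = atan2(3.6960,-5.5980) = 146.5658°; ψ = atan2(-6.0000,2.9997) = -63.4375°
θ_1 = β − ψ = 210.0032°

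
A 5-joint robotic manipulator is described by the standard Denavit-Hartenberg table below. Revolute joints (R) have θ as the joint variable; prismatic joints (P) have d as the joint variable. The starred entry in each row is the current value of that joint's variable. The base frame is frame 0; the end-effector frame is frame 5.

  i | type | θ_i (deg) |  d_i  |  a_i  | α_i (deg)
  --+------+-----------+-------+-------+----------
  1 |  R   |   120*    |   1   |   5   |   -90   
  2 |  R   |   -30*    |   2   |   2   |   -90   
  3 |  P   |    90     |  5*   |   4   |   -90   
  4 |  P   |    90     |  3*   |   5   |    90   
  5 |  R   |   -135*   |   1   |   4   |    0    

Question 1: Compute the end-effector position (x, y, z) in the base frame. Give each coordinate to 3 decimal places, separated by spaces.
-1.401 8.426 -0.535

after link 1: o_1 = (-2.5000, 4.3301, 1.0000)
after link 2: o_2 = (-5.0981, 4.8301, 2.0000)
after link 3: o_3 = (-2.8840, 8.9952, -2.3301)
after link 4: o_4 = (-0.3349, 4.5801, 0.5000)
after link 5: o_5 = (-1.4008, 8.4262, -0.5353)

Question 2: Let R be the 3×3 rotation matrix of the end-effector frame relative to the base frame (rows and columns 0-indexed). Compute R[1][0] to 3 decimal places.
0.837

End-effector x-axis (col 0 of R) = (-0.4830,0.8365,-0.2588)
R[1][0] = 0.8365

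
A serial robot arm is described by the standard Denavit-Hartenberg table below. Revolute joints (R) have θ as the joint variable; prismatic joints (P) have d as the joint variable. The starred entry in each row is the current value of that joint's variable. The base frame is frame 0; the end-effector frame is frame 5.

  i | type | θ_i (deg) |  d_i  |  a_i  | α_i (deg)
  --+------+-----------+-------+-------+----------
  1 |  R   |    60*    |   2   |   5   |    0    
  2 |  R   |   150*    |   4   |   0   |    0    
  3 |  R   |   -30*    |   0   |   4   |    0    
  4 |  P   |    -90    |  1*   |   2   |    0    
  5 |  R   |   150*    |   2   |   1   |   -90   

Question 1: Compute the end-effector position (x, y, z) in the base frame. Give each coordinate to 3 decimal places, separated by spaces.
after link 1: o_1 = (2.5000, 4.3301, 2.0000)
after link 2: o_2 = (2.5000, 4.3301, 6.0000)
after link 3: o_3 = (-1.5000, 4.3301, 6.0000)
after link 4: o_4 = (-1.5000, 6.3301, 7.0000)
after link 5: o_5 = (-2.0000, 5.4641, 9.0000)

-2.000 5.464 9.000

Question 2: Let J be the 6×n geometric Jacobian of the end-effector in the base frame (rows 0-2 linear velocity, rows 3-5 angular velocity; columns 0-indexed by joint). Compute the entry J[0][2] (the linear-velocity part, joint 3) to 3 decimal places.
-1.134

axis z_2 = (0.0000,0.0000,1.0000); lever o_n−o_2 = (-4.5000,1.1340,3.0000)
cross product → J_v[:, 2] = (-1.1340,-4.5000,0.0000)
J_ω[:, 2] = z_2
entry J[0][2] = -1.1340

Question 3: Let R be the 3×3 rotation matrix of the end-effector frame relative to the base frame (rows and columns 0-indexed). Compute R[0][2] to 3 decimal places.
End-effector z-axis (col 2 of R) = (0.8660,-0.5000,0.0000)
R[0][2] = 0.8660

0.866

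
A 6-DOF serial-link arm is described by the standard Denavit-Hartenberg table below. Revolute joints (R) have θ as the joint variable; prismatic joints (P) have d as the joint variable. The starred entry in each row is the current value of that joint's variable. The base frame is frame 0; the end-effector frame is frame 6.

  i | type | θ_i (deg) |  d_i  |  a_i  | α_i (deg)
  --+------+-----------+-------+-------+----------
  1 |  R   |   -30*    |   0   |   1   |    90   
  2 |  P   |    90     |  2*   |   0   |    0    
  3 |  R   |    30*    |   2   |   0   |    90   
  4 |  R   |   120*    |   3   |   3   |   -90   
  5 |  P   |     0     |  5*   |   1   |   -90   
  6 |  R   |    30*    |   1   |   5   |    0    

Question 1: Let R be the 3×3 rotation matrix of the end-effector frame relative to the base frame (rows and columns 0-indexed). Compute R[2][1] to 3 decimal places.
End-effector y-axis (col 1 of R) = (-0.4330,0.2500,0.8660)
R[2][1] = 0.8660

0.866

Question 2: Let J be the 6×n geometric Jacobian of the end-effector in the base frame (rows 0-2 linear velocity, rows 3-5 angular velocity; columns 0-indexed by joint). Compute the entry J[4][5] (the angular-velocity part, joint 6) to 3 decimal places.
0.433

axis z_5 = (-0.7500,0.4330,-0.5000); lever o_n−o_5 = (-3.2500,-3.8971,-0.5000)
cross product → J_v[:, 5] = (-2.1651,1.2500,4.3301)
J_ω[:, 5] = z_5
entry J[4][5] = 0.4330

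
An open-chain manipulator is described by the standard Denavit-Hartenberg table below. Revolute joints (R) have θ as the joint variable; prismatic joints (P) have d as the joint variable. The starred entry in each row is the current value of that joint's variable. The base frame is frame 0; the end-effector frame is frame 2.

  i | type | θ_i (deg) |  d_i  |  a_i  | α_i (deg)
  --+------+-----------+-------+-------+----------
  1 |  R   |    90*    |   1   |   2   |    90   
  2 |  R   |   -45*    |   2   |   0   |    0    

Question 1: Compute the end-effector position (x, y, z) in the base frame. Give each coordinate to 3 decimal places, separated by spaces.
2.000 2.000 1.000

after link 1: o_1 = (0.0000, 2.0000, 1.0000)
after link 2: o_2 = (2.0000, 2.0000, 1.0000)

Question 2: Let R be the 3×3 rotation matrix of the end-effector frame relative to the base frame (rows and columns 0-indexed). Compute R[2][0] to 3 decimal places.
-0.707

End-effector x-axis (col 0 of R) = (0.0000,0.7071,-0.7071)
R[2][0] = -0.7071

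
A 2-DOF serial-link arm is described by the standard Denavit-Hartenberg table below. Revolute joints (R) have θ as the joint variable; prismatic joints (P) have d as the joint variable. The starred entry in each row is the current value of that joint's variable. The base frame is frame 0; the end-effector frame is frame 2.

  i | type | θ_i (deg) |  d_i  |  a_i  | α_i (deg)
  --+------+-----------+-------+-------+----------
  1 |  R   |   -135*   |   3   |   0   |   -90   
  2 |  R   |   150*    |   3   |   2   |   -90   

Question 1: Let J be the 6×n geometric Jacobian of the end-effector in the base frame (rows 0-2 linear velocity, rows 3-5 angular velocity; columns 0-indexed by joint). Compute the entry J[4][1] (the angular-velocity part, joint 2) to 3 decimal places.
axis z_1 = (0.7071,-0.7071,0.0000); lever o_n−o_1 = (3.3461,-0.8966,-1.0000)
cross product → J_v[:, 1] = (0.7071,0.7071,1.7321)
J_ω[:, 1] = z_1
entry J[4][1] = -0.7071

-0.707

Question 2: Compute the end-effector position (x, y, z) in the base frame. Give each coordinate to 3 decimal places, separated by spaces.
after link 1: o_1 = (0.0000, 0.0000, 3.0000)
after link 2: o_2 = (3.3461, -0.8966, 2.0000)

3.346 -0.897 2.000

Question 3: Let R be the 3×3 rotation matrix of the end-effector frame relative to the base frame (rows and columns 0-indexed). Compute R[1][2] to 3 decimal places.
End-effector z-axis (col 2 of R) = (0.3536,0.3536,0.8660)
R[1][2] = 0.3536

0.354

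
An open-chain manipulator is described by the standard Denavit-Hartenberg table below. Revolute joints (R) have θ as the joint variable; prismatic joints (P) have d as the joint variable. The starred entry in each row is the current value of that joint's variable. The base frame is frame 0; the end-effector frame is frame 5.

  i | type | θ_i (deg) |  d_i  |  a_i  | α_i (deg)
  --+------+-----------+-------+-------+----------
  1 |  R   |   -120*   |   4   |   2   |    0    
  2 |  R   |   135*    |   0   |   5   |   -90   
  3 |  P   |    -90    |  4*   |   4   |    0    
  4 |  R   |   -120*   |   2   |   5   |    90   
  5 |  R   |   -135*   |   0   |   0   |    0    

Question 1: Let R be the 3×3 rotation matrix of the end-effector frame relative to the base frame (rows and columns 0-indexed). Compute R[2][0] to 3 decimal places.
0.354

End-effector x-axis (col 0 of R) = (0.7745,-0.5245,0.3536)
R[2][0] = 0.3536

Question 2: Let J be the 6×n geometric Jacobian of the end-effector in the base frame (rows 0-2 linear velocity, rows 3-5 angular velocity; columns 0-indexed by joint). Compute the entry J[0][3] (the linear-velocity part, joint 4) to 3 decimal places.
-2.415

axis z_3 = (-0.2588,0.9659,0.0000); lever o_n−o_3 = (-4.7002,0.8111,-2.5000)
cross product → J_v[:, 3] = (-2.4148,-0.6470,4.3301)
J_ω[:, 3] = z_3
entry J[0][3] = -2.4148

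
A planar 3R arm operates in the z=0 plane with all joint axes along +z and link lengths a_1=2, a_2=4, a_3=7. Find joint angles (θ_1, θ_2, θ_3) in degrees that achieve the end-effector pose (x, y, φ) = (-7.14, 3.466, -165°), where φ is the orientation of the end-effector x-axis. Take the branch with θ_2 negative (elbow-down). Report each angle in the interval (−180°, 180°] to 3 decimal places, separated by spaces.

wrist centre = target − a_3·(cos φ, sin φ) = (-0.3785, 5.2777)
cos θ_2 = (27.9977−2²−4²)/(2·2·4) = 0.4999; θ_2 = -60.0093° (elbow-down)
β = atan2(5.2777,-0.3785) = 94.1022°; ψ = atan2(-3.4644,3.9994) = -40.9001°
θ_1 = β − ψ = 135.0023°
θ_3 = φ − θ_1 − θ_2 = 120.0070° (wrapped to (-180°,180°])

135.002 -60.009 120.007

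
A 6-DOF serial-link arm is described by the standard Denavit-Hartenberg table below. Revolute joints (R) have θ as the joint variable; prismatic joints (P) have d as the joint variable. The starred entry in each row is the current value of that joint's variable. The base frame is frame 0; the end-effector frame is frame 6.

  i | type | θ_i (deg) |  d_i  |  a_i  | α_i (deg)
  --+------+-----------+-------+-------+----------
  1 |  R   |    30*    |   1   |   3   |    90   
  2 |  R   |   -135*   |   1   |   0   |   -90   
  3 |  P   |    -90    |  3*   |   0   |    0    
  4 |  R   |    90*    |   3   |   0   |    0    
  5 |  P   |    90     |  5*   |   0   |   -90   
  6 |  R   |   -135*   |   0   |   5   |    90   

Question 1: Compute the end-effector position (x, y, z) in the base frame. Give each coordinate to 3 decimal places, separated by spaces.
after link 1: o_1 = (2.5981, 1.5000, 1.0000)
after link 2: o_2 = (3.0981, 0.6340, 1.0000)
after link 3: o_3 = (4.9352, 1.6946, -1.1213)
after link 4: o_4 = (6.7723, 2.7553, -3.2426)
after link 5: o_5 = (9.8342, 4.5231, -6.7782)
after link 6: o_6 = (13.7670, 2.7112, -9.2782)

13.767 2.711 -9.278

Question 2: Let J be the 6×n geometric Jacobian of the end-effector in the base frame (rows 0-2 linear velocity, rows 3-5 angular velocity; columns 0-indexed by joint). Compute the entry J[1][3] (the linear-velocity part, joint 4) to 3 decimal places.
-1.250

axis z_3 = (0.6124,0.3536,-0.7071); lever o_n−o_3 = (8.8318,1.0166,-8.1569)
cross product → J_v[:, 3] = (-2.1651,-1.2500,-2.5000)
J_ω[:, 3] = z_3
entry J[1][3] = -1.2500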